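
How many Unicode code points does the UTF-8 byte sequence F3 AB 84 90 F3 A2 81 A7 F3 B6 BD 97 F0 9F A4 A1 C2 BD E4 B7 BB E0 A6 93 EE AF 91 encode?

8

Byte at offset 0: 0xF3 = 11110011 → 4-byte char (#1). Advance 4.
Byte at offset 4: 0xF3 = 11110011 → 4-byte char (#2). Advance 4.
Byte at offset 8: 0xF3 = 11110011 → 4-byte char (#3). Advance 4.
Byte at offset 12: 0xF0 = 11110000 → 4-byte char (#4). Advance 4.
Byte at offset 16: 0xC2 = 11000010 → 2-byte char (#5). Advance 2.
Byte at offset 18: 0xE4 = 11100100 → 3-byte char (#6). Advance 3.
Byte at offset 21: 0xE0 = 11100000 → 3-byte char (#7). Advance 3.
Byte at offset 24: 0xEE = 11101110 → 3-byte char (#8). Advance 3.
Reached end at offset 27 after 8 code points.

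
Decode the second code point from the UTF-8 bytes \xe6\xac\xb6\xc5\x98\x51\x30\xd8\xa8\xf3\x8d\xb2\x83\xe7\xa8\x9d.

U+0158

Offset 0: leading byte 0xE6 = 11100110 → 3-byte char #1 = E6 AC B6.
Offset 3: leading byte 0xC5 = 11000101 → 2-byte char #2 = C5 98.
Leading byte 0xC5 = 11000101 matches 110xxxxx → 2-byte sequence.
Byte 1: 0xC5 = 11000101, payload 00101 (5 bits).
Byte 2: 0x98 = 10011000 (10xxxxxx ✓), payload 011000.
Concatenate: 00101011000 = 0x158 (11 bits → U+0158).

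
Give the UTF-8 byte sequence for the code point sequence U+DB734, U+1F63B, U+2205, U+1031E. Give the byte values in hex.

F3 9B 9C B4 F0 9F 98 BB E2 88 85 F0 90 8C 9E

U+DB734: 4-byte form → F3 9B 9C B4.
U+1F63B: 4-byte form → F0 9F 98 BB.
U+2205: 3-byte form → E2 88 85.
U+1031E: 4-byte form → F0 90 8C 9E.
Concatenated (15 bytes): F3 9B 9C B4 F0 9F 98 BB E2 88 85 F0 90 8C 9E.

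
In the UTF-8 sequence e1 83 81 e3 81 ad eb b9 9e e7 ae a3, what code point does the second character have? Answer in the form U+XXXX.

Offset 0: leading byte 0xE1 = 11100001 → 3-byte char #1 = E1 83 81.
Offset 3: leading byte 0xE3 = 11100011 → 3-byte char #2 = E3 81 AD.
Leading byte 0xE3 = 11100011 matches 1110xxxx → 3-byte sequence.
Byte 1: 0xE3 = 11100011, payload 0011 (4 bits).
Byte 2: 0x81 = 10000001 (10xxxxxx ✓), payload 000001.
Byte 3: 0xAD = 10101101 (10xxxxxx ✓), payload 101101.
Concatenate: 0011000001101101 = 0x306D (16 bits → U+306D).

U+306D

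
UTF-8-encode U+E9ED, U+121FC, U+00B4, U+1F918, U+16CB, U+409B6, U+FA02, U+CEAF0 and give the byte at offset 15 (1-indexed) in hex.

1-indexed offset 15 is 0-indexed offset 14.
U+E9ED → 3-byte form EE A7 AD at offsets 0–2.
U+121FC → 4-byte form F0 92 87 BC at offsets 3–6.
U+00B4 → 2-byte form C2 B4 at offsets 7–8.
U+1F918 → 4-byte form F0 9F A4 98 at offsets 9–12.
U+16CB → 3-byte form E1 9B 8B at offsets 13–15.
Offset 14 falls in char 5's range; it's byte 2 of E1 9B 8B = 0x9B.

0x9B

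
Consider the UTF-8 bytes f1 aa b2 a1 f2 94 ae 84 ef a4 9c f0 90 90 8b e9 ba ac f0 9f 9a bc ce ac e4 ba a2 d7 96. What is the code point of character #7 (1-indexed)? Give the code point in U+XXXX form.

U+03AC

Offset 0: leading byte 0xF1 = 11110001 → 4-byte char #1 = F1 AA B2 A1.
Offset 4: leading byte 0xF2 = 11110010 → 4-byte char #2 = F2 94 AE 84.
Offset 8: leading byte 0xEF = 11101111 → 3-byte char #3 = EF A4 9C.
Offset 11: leading byte 0xF0 = 11110000 → 4-byte char #4 = F0 90 90 8B.
Offset 15: leading byte 0xE9 = 11101001 → 3-byte char #5 = E9 BA AC.
Offset 18: leading byte 0xF0 = 11110000 → 4-byte char #6 = F0 9F 9A BC.
Offset 22: leading byte 0xCE = 11001110 → 2-byte char #7 = CE AC.
Leading byte 0xCE = 11001110 matches 110xxxxx → 2-byte sequence.
Byte 1: 0xCE = 11001110, payload 01110 (5 bits).
Byte 2: 0xAC = 10101100 (10xxxxxx ✓), payload 101100.
Concatenate: 01110101100 = 0x3AC (11 bits → U+03AC).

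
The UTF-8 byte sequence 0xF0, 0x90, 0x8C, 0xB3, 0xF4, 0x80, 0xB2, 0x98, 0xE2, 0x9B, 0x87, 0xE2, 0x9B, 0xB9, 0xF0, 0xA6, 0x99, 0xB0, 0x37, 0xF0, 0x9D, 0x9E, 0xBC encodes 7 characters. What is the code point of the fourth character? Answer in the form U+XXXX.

Offset 0: leading byte 0xF0 = 11110000 → 4-byte char #1 = F0 90 8C B3.
Offset 4: leading byte 0xF4 = 11110100 → 4-byte char #2 = F4 80 B2 98.
Offset 8: leading byte 0xE2 = 11100010 → 3-byte char #3 = E2 9B 87.
Offset 11: leading byte 0xE2 = 11100010 → 3-byte char #4 = E2 9B B9.
Leading byte 0xE2 = 11100010 matches 1110xxxx → 3-byte sequence.
Byte 1: 0xE2 = 11100010, payload 0010 (4 bits).
Byte 2: 0x9B = 10011011 (10xxxxxx ✓), payload 011011.
Byte 3: 0xB9 = 10111001 (10xxxxxx ✓), payload 111001.
Concatenate: 0010011011111001 = 0x26F9 (16 bits → U+26F9).

U+26F9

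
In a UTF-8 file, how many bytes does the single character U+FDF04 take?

U+FDF04 = 0xFDF04. UTF-8 uses 1 byte below 0x80, 2 below 0x800, 3 below 0x10000, 4 up to 0x10FFFF. 0xFDF04 is in U+10000–U+10FFFF → 4 bytes.

4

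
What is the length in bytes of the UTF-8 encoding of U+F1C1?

3

U+F1C1 = 0xF1C1. UTF-8 uses 1 byte below 0x80, 2 below 0x800, 3 below 0x10000, 4 up to 0x10FFFF. 0xF1C1 is in U+0800–U+FFFF → 3 bytes.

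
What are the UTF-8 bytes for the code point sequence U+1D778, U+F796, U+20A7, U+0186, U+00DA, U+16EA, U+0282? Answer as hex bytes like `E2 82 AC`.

U+1D778: 4-byte form → F0 9D 9D B8.
U+F796: 3-byte form → EF 9E 96.
U+20A7: 3-byte form → E2 82 A7.
U+0186: 2-byte form → C6 86.
U+00DA: 2-byte form → C3 9A.
U+16EA: 3-byte form → E1 9B AA.
U+0282: 2-byte form → CA 82.
Concatenated (19 bytes): F0 9D 9D B8 EF 9E 96 E2 82 A7 C6 86 C3 9A E1 9B AA CA 82.

F0 9D 9D B8 EF 9E 96 E2 82 A7 C6 86 C3 9A E1 9B AA CA 82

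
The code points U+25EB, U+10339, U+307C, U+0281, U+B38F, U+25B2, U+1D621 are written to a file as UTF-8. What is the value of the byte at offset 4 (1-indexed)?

0xF0

1-indexed offset 4 is 0-indexed offset 3.
U+25EB → 3-byte form E2 97 AB at offsets 0–2.
U+10339 → 4-byte form F0 90 8C B9 at offsets 3–6.
Offset 3 falls in char 2's range; it's byte 1 of F0 90 8C B9 = 0xF0.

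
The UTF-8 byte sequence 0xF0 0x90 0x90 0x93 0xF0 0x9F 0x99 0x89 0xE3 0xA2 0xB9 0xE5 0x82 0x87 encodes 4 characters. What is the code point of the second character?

U+1F649

Offset 0: leading byte 0xF0 = 11110000 → 4-byte char #1 = F0 90 90 93.
Offset 4: leading byte 0xF0 = 11110000 → 4-byte char #2 = F0 9F 99 89.
Leading byte 0xF0 = 11110000 matches 11110xxx → 4-byte sequence.
Byte 1: 0xF0 = 11110000, payload 000 (3 bits).
Byte 2: 0x9F = 10011111 (10xxxxxx ✓), payload 011111.
Byte 3: 0x99 = 10011001 (10xxxxxx ✓), payload 011001.
Byte 4: 0x89 = 10001001 (10xxxxxx ✓), payload 001001.
Concatenate: 000011111011001001001 = 0x1F649 (21 bits → U+1F649).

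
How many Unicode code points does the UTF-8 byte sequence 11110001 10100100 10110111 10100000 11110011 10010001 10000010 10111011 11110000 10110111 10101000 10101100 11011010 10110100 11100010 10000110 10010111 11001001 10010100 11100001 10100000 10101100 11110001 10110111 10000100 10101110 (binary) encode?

8

Byte at offset 0: 0xF1 = 11110001 → 4-byte char (#1). Advance 4.
Byte at offset 4: 0xF3 = 11110011 → 4-byte char (#2). Advance 4.
Byte at offset 8: 0xF0 = 11110000 → 4-byte char (#3). Advance 4.
Byte at offset 12: 0xDA = 11011010 → 2-byte char (#4). Advance 2.
Byte at offset 14: 0xE2 = 11100010 → 3-byte char (#5). Advance 3.
Byte at offset 17: 0xC9 = 11001001 → 2-byte char (#6). Advance 2.
Byte at offset 19: 0xE1 = 11100001 → 3-byte char (#7). Advance 3.
Byte at offset 22: 0xF1 = 11110001 → 4-byte char (#8). Advance 4.
Reached end at offset 26 after 8 code points.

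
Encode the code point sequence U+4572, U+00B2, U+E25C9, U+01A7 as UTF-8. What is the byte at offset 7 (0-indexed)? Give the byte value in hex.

U+4572 → 3-byte form E4 95 B2 at offsets 0–2.
U+00B2 → 2-byte form C2 B2 at offsets 3–4.
U+E25C9 → 4-byte form F3 A2 97 89 at offsets 5–8.
Offset 7 falls in char 3's range; it's byte 3 of F3 A2 97 89 = 0x97.

0x97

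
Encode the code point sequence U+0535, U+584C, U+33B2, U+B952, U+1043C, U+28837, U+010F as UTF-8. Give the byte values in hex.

U+0535: 2-byte form → D4 B5.
U+584C: 3-byte form → E5 A1 8C.
U+33B2: 3-byte form → E3 8E B2.
U+B952: 3-byte form → EB A5 92.
U+1043C: 4-byte form → F0 90 90 BC.
U+28837: 4-byte form → F0 A8 A0 B7.
U+010F: 2-byte form → C4 8F.
Concatenated (21 bytes): D4 B5 E5 A1 8C E3 8E B2 EB A5 92 F0 90 90 BC F0 A8 A0 B7 C4 8F.

D4 B5 E5 A1 8C E3 8E B2 EB A5 92 F0 90 90 BC F0 A8 A0 B7 C4 8F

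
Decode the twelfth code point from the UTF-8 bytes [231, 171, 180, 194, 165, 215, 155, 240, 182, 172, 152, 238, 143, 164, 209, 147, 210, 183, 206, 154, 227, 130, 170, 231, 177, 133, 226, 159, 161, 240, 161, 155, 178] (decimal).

U+216F2

Offset 0: leading byte 0xE7 = 11100111 → 3-byte char #1 = E7 AB B4.
Offset 3: leading byte 0xC2 = 11000010 → 2-byte char #2 = C2 A5.
Offset 5: leading byte 0xD7 = 11010111 → 2-byte char #3 = D7 9B.
Offset 7: leading byte 0xF0 = 11110000 → 4-byte char #4 = F0 B6 AC 98.
Offset 11: leading byte 0xEE = 11101110 → 3-byte char #5 = EE 8F A4.
Offset 14: leading byte 0xD1 = 11010001 → 2-byte char #6 = D1 93.
Offset 16: leading byte 0xD2 = 11010010 → 2-byte char #7 = D2 B7.
Offset 18: leading byte 0xCE = 11001110 → 2-byte char #8 = CE 9A.
Offset 20: leading byte 0xE3 = 11100011 → 3-byte char #9 = E3 82 AA.
Offset 23: leading byte 0xE7 = 11100111 → 3-byte char #10 = E7 B1 85.
Offset 26: leading byte 0xE2 = 11100010 → 3-byte char #11 = E2 9F A1.
Offset 29: leading byte 0xF0 = 11110000 → 4-byte char #12 = F0 A1 9B B2.
Leading byte 0xF0 = 11110000 matches 11110xxx → 4-byte sequence.
Byte 1: 0xF0 = 11110000, payload 000 (3 bits).
Byte 2: 0xA1 = 10100001 (10xxxxxx ✓), payload 100001.
Byte 3: 0x9B = 10011011 (10xxxxxx ✓), payload 011011.
Byte 4: 0xB2 = 10110010 (10xxxxxx ✓), payload 110010.
Concatenate: 000100001011011110010 = 0x216F2 (21 bits → U+216F2).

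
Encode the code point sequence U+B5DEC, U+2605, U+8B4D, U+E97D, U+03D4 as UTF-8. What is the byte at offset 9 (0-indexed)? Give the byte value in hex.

0x8D

U+B5DEC → 4-byte form F2 B5 B7 AC at offsets 0–3.
U+2605 → 3-byte form E2 98 85 at offsets 4–6.
U+8B4D → 3-byte form E8 AD 8D at offsets 7–9.
Offset 9 falls in char 3's range; it's byte 3 of E8 AD 8D = 0x8D.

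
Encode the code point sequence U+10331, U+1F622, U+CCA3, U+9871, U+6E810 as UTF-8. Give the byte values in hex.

U+10331: 4-byte form → F0 90 8C B1.
U+1F622: 4-byte form → F0 9F 98 A2.
U+CCA3: 3-byte form → EC B2 A3.
U+9871: 3-byte form → E9 A1 B1.
U+6E810: 4-byte form → F1 AE A0 90.
Concatenated (18 bytes): F0 90 8C B1 F0 9F 98 A2 EC B2 A3 E9 A1 B1 F1 AE A0 90.

F0 90 8C B1 F0 9F 98 A2 EC B2 A3 E9 A1 B1 F1 AE A0 90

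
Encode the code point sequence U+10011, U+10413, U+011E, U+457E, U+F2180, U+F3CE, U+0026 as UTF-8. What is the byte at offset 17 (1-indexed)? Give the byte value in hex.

1-indexed offset 17 is 0-indexed offset 16.
U+10011 → 4-byte form F0 90 80 91 at offsets 0–3.
U+10413 → 4-byte form F0 90 90 93 at offsets 4–7.
U+011E → 2-byte form C4 9E at offsets 8–9.
U+457E → 3-byte form E4 95 BE at offsets 10–12.
U+F2180 → 4-byte form F3 B2 86 80 at offsets 13–16.
Offset 16 falls in char 5's range; it's byte 4 of F3 B2 86 80 = 0x80.

0x80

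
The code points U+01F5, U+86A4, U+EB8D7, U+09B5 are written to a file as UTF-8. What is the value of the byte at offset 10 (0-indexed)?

0xA6

U+01F5 → 2-byte form C7 B5 at offsets 0–1.
U+86A4 → 3-byte form E8 9A A4 at offsets 2–4.
U+EB8D7 → 4-byte form F3 AB A3 97 at offsets 5–8.
U+09B5 → 3-byte form E0 A6 B5 at offsets 9–11.
Offset 10 falls in char 4's range; it's byte 2 of E0 A6 B5 = 0xA6.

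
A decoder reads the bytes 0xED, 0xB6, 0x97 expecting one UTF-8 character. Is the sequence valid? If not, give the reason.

Structurally a 3-byte sequence; payload = 0xDD97.
But 0xDD97 is in U+D800–U+DFFF, the surrogate range. Surrogates are not Unicode scalar values and are forbidden in UTF-8.

invalid (encodes a surrogate (U+D800–U+DFFF))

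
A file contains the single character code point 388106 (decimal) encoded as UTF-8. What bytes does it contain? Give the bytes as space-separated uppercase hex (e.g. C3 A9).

F1 9E B0 8A

U+5EC0A = 0x5EC0A = 388106 decimal. In range U+10000–U+10FFFF → 4-byte form: 11110xxx 10xxxxxx 10xxxxxx 10xxxxxx.
Binary (21 bits): 001011110110000001010.
Split 3+6+6+6: 001 | 011110 | 110000 | 001010.
Byte 1: 11110001 = 0xF1.
Byte 2: 10011110 = 0x9E.
Byte 3: 10110000 = 0xB0.
Byte 4: 10001010 = 0x8A.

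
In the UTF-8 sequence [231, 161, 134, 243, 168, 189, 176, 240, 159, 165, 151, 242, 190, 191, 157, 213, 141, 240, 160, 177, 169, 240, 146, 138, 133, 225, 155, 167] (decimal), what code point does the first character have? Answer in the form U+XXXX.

U+7846

Offset 0: leading byte 0xE7 = 11100111 → 3-byte char #1 = E7 A1 86.
Leading byte 0xE7 = 11100111 matches 1110xxxx → 3-byte sequence.
Byte 1: 0xE7 = 11100111, payload 0111 (4 bits).
Byte 2: 0xA1 = 10100001 (10xxxxxx ✓), payload 100001.
Byte 3: 0x86 = 10000110 (10xxxxxx ✓), payload 000110.
Concatenate: 0111100001000110 = 0x7846 (16 bits → U+7846).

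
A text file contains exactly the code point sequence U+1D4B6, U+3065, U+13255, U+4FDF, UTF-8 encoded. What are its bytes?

F0 9D 92 B6 E3 81 A5 F0 93 89 95 E4 BF 9F

U+1D4B6: 4-byte form → F0 9D 92 B6.
U+3065: 3-byte form → E3 81 A5.
U+13255: 4-byte form → F0 93 89 95.
U+4FDF: 3-byte form → E4 BF 9F.
Concatenated (14 bytes): F0 9D 92 B6 E3 81 A5 F0 93 89 95 E4 BF 9F.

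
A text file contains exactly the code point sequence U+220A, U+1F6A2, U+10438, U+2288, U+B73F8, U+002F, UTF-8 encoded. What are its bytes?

U+220A: 3-byte form → E2 88 8A.
U+1F6A2: 4-byte form → F0 9F 9A A2.
U+10438: 4-byte form → F0 90 90 B8.
U+2288: 3-byte form → E2 8A 88.
U+B73F8: 4-byte form → F2 B7 8F B8.
U+002F: 1-byte form → 2F.
Concatenated (19 bytes): E2 88 8A F0 9F 9A A2 F0 90 90 B8 E2 8A 88 F2 B7 8F B8 2F.

E2 88 8A F0 9F 9A A2 F0 90 90 B8 E2 8A 88 F2 B7 8F B8 2F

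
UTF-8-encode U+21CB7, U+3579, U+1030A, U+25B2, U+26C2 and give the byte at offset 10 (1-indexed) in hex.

1-indexed offset 10 is 0-indexed offset 9.
U+21CB7 → 4-byte form F0 A1 B2 B7 at offsets 0–3.
U+3579 → 3-byte form E3 95 B9 at offsets 4–6.
U+1030A → 4-byte form F0 90 8C 8A at offsets 7–10.
Offset 9 falls in char 3's range; it's byte 3 of F0 90 8C 8A = 0x8C.

0x8C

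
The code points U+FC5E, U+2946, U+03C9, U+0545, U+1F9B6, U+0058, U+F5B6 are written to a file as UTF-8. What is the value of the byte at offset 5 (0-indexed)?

U+FC5E → 3-byte form EF B1 9E at offsets 0–2.
U+2946 → 3-byte form E2 A5 86 at offsets 3–5.
Offset 5 falls in char 2's range; it's byte 3 of E2 A5 86 = 0x86.

0x86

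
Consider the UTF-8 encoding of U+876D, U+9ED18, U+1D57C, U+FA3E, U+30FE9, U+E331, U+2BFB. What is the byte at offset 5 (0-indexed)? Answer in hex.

0xB4

U+876D → 3-byte form E8 9D AD at offsets 0–2.
U+9ED18 → 4-byte form F2 9E B4 98 at offsets 3–6.
Offset 5 falls in char 2's range; it's byte 3 of F2 9E B4 98 = 0xB4.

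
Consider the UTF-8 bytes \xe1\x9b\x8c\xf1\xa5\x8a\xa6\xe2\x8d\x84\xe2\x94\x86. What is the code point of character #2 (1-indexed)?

U+652A6

Offset 0: leading byte 0xE1 = 11100001 → 3-byte char #1 = E1 9B 8C.
Offset 3: leading byte 0xF1 = 11110001 → 4-byte char #2 = F1 A5 8A A6.
Leading byte 0xF1 = 11110001 matches 11110xxx → 4-byte sequence.
Byte 1: 0xF1 = 11110001, payload 001 (3 bits).
Byte 2: 0xA5 = 10100101 (10xxxxxx ✓), payload 100101.
Byte 3: 0x8A = 10001010 (10xxxxxx ✓), payload 001010.
Byte 4: 0xA6 = 10100110 (10xxxxxx ✓), payload 100110.
Concatenate: 001100101001010100110 = 0x652A6 (21 bits → U+652A6).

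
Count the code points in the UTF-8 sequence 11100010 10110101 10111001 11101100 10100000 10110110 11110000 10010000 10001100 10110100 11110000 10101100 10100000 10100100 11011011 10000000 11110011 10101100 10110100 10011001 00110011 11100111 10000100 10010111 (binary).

8

Byte at offset 0: 0xE2 = 11100010 → 3-byte char (#1). Advance 3.
Byte at offset 3: 0xEC = 11101100 → 3-byte char (#2). Advance 3.
Byte at offset 6: 0xF0 = 11110000 → 4-byte char (#3). Advance 4.
Byte at offset 10: 0xF0 = 11110000 → 4-byte char (#4). Advance 4.
Byte at offset 14: 0xDB = 11011011 → 2-byte char (#5). Advance 2.
Byte at offset 16: 0xF3 = 11110011 → 4-byte char (#6). Advance 4.
Byte at offset 20: 0x33 = 00110011 → 1-byte char (#7). Advance 1.
Byte at offset 21: 0xE7 = 11100111 → 3-byte char (#8). Advance 3.
Reached end at offset 24 after 8 code points.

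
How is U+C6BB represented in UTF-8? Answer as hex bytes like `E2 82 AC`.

EC 9A BB

U+C6BB = 0xC6BB = 50875 decimal. In range U+0800–U+FFFF → 3-byte form: 1110xxxx 10xxxxxx 10xxxxxx.
Binary (16 bits): 1100011010111011.
Split 4+6+6: 1100 | 011010 | 111011.
Byte 1: 11101100 = 0xEC.
Byte 2: 10011010 = 0x9A.
Byte 3: 10111011 = 0xBB.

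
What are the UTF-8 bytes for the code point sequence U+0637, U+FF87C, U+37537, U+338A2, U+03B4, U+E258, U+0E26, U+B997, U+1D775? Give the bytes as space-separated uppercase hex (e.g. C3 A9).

D8 B7 F3 BF A1 BC F0 B7 94 B7 F0 B3 A2 A2 CE B4 EE 89 98 E0 B8 A6 EB A6 97 F0 9D 9D B5

U+0637: 2-byte form → D8 B7.
U+FF87C: 4-byte form → F3 BF A1 BC.
U+37537: 4-byte form → F0 B7 94 B7.
U+338A2: 4-byte form → F0 B3 A2 A2.
U+03B4: 2-byte form → CE B4.
U+E258: 3-byte form → EE 89 98.
U+0E26: 3-byte form → E0 B8 A6.
U+B997: 3-byte form → EB A6 97.
U+1D775: 4-byte form → F0 9D 9D B5.
Concatenated (29 bytes): D8 B7 F3 BF A1 BC F0 B7 94 B7 F0 B3 A2 A2 CE B4 EE 89 98 E0 B8 A6 EB A6 97 F0 9D 9D B5.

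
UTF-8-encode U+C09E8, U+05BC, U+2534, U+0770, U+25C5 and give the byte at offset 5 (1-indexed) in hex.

0xD6

1-indexed offset 5 is 0-indexed offset 4.
U+C09E8 → 4-byte form F3 80 A7 A8 at offsets 0–3.
U+05BC → 2-byte form D6 BC at offsets 4–5.
Offset 4 falls in char 2's range; it's byte 1 of D6 BC = 0xD6.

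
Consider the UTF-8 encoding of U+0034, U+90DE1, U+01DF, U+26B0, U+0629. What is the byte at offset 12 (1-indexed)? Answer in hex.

1-indexed offset 12 is 0-indexed offset 11.
U+0034 → 1-byte form 34 at offsets 0–0.
U+90DE1 → 4-byte form F2 90 B7 A1 at offsets 1–4.
U+01DF → 2-byte form C7 9F at offsets 5–6.
U+26B0 → 3-byte form E2 9A B0 at offsets 7–9.
U+0629 → 2-byte form D8 A9 at offsets 10–11.
Offset 11 falls in char 5's range; it's byte 2 of D8 A9 = 0xA9.

0xA9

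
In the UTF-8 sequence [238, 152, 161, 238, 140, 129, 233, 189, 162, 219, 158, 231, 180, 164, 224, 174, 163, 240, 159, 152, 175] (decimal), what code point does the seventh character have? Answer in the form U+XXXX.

U+1F62F

Offset 0: leading byte 0xEE = 11101110 → 3-byte char #1 = EE 98 A1.
Offset 3: leading byte 0xEE = 11101110 → 3-byte char #2 = EE 8C 81.
Offset 6: leading byte 0xE9 = 11101001 → 3-byte char #3 = E9 BD A2.
Offset 9: leading byte 0xDB = 11011011 → 2-byte char #4 = DB 9E.
Offset 11: leading byte 0xE7 = 11100111 → 3-byte char #5 = E7 B4 A4.
Offset 14: leading byte 0xE0 = 11100000 → 3-byte char #6 = E0 AE A3.
Offset 17: leading byte 0xF0 = 11110000 → 4-byte char #7 = F0 9F 98 AF.
Leading byte 0xF0 = 11110000 matches 11110xxx → 4-byte sequence.
Byte 1: 0xF0 = 11110000, payload 000 (3 bits).
Byte 2: 0x9F = 10011111 (10xxxxxx ✓), payload 011111.
Byte 3: 0x98 = 10011000 (10xxxxxx ✓), payload 011000.
Byte 4: 0xAF = 10101111 (10xxxxxx ✓), payload 101111.
Concatenate: 000011111011000101111 = 0x1F62F (21 bits → U+1F62F).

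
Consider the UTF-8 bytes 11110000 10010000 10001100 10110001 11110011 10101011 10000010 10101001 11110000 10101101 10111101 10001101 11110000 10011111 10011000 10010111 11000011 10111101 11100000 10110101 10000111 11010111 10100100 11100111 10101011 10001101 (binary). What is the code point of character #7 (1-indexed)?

U+05E4

Offset 0: leading byte 0xF0 = 11110000 → 4-byte char #1 = F0 90 8C B1.
Offset 4: leading byte 0xF3 = 11110011 → 4-byte char #2 = F3 AB 82 A9.
Offset 8: leading byte 0xF0 = 11110000 → 4-byte char #3 = F0 AD BD 8D.
Offset 12: leading byte 0xF0 = 11110000 → 4-byte char #4 = F0 9F 98 97.
Offset 16: leading byte 0xC3 = 11000011 → 2-byte char #5 = C3 BD.
Offset 18: leading byte 0xE0 = 11100000 → 3-byte char #6 = E0 B5 87.
Offset 21: leading byte 0xD7 = 11010111 → 2-byte char #7 = D7 A4.
Leading byte 0xD7 = 11010111 matches 110xxxxx → 2-byte sequence.
Byte 1: 0xD7 = 11010111, payload 10111 (5 bits).
Byte 2: 0xA4 = 10100100 (10xxxxxx ✓), payload 100100.
Concatenate: 10111100100 = 0x5E4 (11 bits → U+05E4).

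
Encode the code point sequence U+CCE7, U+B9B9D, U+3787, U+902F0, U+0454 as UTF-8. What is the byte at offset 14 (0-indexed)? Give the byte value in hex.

0xD1

U+CCE7 → 3-byte form EC B3 A7 at offsets 0–2.
U+B9B9D → 4-byte form F2 B9 AE 9D at offsets 3–6.
U+3787 → 3-byte form E3 9E 87 at offsets 7–9.
U+902F0 → 4-byte form F2 90 8B B0 at offsets 10–13.
U+0454 → 2-byte form D1 94 at offsets 14–15.
Offset 14 falls in char 5's range; it's byte 1 of D1 94 = 0xD1.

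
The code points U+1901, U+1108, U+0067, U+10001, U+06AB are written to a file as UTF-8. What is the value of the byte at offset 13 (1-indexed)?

1-indexed offset 13 is 0-indexed offset 12.
U+1901 → 3-byte form E1 A4 81 at offsets 0–2.
U+1108 → 3-byte form E1 84 88 at offsets 3–5.
U+0067 → 1-byte form 67 at offsets 6–6.
U+10001 → 4-byte form F0 90 80 81 at offsets 7–10.
U+06AB → 2-byte form DA AB at offsets 11–12.
Offset 12 falls in char 5's range; it's byte 2 of DA AB = 0xAB.

0xAB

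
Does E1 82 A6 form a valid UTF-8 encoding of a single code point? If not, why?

Leading byte 0xE1 = 11100001 → 3-byte form.
Continuation bytes 0x82=10000010, 0xA6=10100110 all match 10xxxxxx.
Decoded value 0x10A6 is ≥ 0x800 (shortest form) and not a surrogate.

valid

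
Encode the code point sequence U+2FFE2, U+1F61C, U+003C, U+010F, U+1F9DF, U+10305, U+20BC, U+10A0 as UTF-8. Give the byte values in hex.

U+2FFE2: 4-byte form → F0 AF BF A2.
U+1F61C: 4-byte form → F0 9F 98 9C.
U+003C: 1-byte form → 3C.
U+010F: 2-byte form → C4 8F.
U+1F9DF: 4-byte form → F0 9F A7 9F.
U+10305: 4-byte form → F0 90 8C 85.
U+20BC: 3-byte form → E2 82 BC.
U+10A0: 3-byte form → E1 82 A0.
Concatenated (25 bytes): F0 AF BF A2 F0 9F 98 9C 3C C4 8F F0 9F A7 9F F0 90 8C 85 E2 82 BC E1 82 A0.

F0 AF BF A2 F0 9F 98 9C 3C C4 8F F0 9F A7 9F F0 90 8C 85 E2 82 BC E1 82 A0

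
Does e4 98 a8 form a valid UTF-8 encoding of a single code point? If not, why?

Leading byte 0xE4 = 11100100 → 3-byte form.
Continuation bytes 0x98=10011000, 0xA8=10101000 all match 10xxxxxx.
Decoded value 0x4628 is ≥ 0x800 (shortest form) and not a surrogate.

valid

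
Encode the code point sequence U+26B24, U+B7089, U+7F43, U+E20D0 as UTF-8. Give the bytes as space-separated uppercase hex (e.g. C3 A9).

U+26B24: 4-byte form → F0 A6 AC A4.
U+B7089: 4-byte form → F2 B7 82 89.
U+7F43: 3-byte form → E7 BD 83.
U+E20D0: 4-byte form → F3 A2 83 90.
Concatenated (15 bytes): F0 A6 AC A4 F2 B7 82 89 E7 BD 83 F3 A2 83 90.

F0 A6 AC A4 F2 B7 82 89 E7 BD 83 F3 A2 83 90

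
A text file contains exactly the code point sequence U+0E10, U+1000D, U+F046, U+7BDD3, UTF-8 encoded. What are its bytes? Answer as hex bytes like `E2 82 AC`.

E0 B8 90 F0 90 80 8D EF 81 86 F1 BB B7 93

U+0E10: 3-byte form → E0 B8 90.
U+1000D: 4-byte form → F0 90 80 8D.
U+F046: 3-byte form → EF 81 86.
U+7BDD3: 4-byte form → F1 BB B7 93.
Concatenated (14 bytes): E0 B8 90 F0 90 80 8D EF 81 86 F1 BB B7 93.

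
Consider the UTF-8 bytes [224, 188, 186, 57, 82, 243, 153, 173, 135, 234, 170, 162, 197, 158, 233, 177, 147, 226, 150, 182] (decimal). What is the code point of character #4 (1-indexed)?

U+D9B47

Offset 0: leading byte 0xE0 = 11100000 → 3-byte char #1 = E0 BC BA.
Offset 3: leading byte 0x39 = 00111001 → 1-byte char #2 = 39.
Offset 4: leading byte 0x52 = 01010010 → 1-byte char #3 = 52.
Offset 5: leading byte 0xF3 = 11110011 → 4-byte char #4 = F3 99 AD 87.
Leading byte 0xF3 = 11110011 matches 11110xxx → 4-byte sequence.
Byte 1: 0xF3 = 11110011, payload 011 (3 bits).
Byte 2: 0x99 = 10011001 (10xxxxxx ✓), payload 011001.
Byte 3: 0xAD = 10101101 (10xxxxxx ✓), payload 101101.
Byte 4: 0x87 = 10000111 (10xxxxxx ✓), payload 000111.
Concatenate: 011011001101101000111 = 0xD9B47 (21 bits → U+D9B47).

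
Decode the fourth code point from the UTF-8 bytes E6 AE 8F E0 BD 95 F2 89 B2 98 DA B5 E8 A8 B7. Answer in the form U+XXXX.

Offset 0: leading byte 0xE6 = 11100110 → 3-byte char #1 = E6 AE 8F.
Offset 3: leading byte 0xE0 = 11100000 → 3-byte char #2 = E0 BD 95.
Offset 6: leading byte 0xF2 = 11110010 → 4-byte char #3 = F2 89 B2 98.
Offset 10: leading byte 0xDA = 11011010 → 2-byte char #4 = DA B5.
Leading byte 0xDA = 11011010 matches 110xxxxx → 2-byte sequence.
Byte 1: 0xDA = 11011010, payload 11010 (5 bits).
Byte 2: 0xB5 = 10110101 (10xxxxxx ✓), payload 110101.
Concatenate: 11010110101 = 0x6B5 (11 bits → U+06B5).

U+06B5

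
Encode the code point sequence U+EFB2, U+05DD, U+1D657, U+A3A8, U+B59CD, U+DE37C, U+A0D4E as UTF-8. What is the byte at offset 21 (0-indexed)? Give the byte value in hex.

0xA0

U+EFB2 → 3-byte form EE BE B2 at offsets 0–2.
U+05DD → 2-byte form D7 9D at offsets 3–4.
U+1D657 → 4-byte form F0 9D 99 97 at offsets 5–8.
U+A3A8 → 3-byte form EA 8E A8 at offsets 9–11.
U+B59CD → 4-byte form F2 B5 A7 8D at offsets 12–15.
U+DE37C → 4-byte form F3 9E 8D BC at offsets 16–19.
U+A0D4E → 4-byte form F2 A0 B5 8E at offsets 20–23.
Offset 21 falls in char 7's range; it's byte 2 of F2 A0 B5 8E = 0xA0.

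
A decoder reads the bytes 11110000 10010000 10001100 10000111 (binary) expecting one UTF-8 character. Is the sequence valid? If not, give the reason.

Leading byte 0xF0 = 11110000 → 4-byte form.
Continuation bytes 0x90=10010000, 0x8C=10001100, 0x87=10000111 all match 10xxxxxx.
Decoded value 0x10307 is ≥ 0x10000 (shortest form) and not a surrogate.

valid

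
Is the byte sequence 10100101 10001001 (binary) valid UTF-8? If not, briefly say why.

invalid (continuation byte with no leading byte)

Byte 0xA5 = 10100101 has the form 10xxxxxx — a continuation byte — but there is no preceding leading byte.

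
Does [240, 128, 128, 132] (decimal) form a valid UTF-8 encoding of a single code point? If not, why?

invalid (overlong encoding)

Leading byte 0xF0 = 11110000 → 4-byte form.
Continuation bytes all match 10xxxxxx. Payload decodes to 0x4.
But 0x4 < 0x10000, the minimum for a 4-byte sequence — this is an overlong encoding.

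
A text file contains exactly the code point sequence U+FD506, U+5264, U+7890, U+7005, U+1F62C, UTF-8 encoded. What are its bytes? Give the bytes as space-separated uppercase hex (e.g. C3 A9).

F3 BD 94 86 E5 89 A4 E7 A2 90 E7 80 85 F0 9F 98 AC

U+FD506: 4-byte form → F3 BD 94 86.
U+5264: 3-byte form → E5 89 A4.
U+7890: 3-byte form → E7 A2 90.
U+7005: 3-byte form → E7 80 85.
U+1F62C: 4-byte form → F0 9F 98 AC.
Concatenated (17 bytes): F3 BD 94 86 E5 89 A4 E7 A2 90 E7 80 85 F0 9F 98 AC.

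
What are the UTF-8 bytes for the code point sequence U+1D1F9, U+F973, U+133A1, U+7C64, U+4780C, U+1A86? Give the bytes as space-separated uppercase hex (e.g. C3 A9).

U+1D1F9: 4-byte form → F0 9D 87 B9.
U+F973: 3-byte form → EF A5 B3.
U+133A1: 4-byte form → F0 93 8E A1.
U+7C64: 3-byte form → E7 B1 A4.
U+4780C: 4-byte form → F1 87 A0 8C.
U+1A86: 3-byte form → E1 AA 86.
Concatenated (21 bytes): F0 9D 87 B9 EF A5 B3 F0 93 8E A1 E7 B1 A4 F1 87 A0 8C E1 AA 86.

F0 9D 87 B9 EF A5 B3 F0 93 8E A1 E7 B1 A4 F1 87 A0 8C E1 AA 86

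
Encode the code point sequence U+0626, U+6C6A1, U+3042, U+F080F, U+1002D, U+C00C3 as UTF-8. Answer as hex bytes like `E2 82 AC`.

U+0626: 2-byte form → D8 A6.
U+6C6A1: 4-byte form → F1 AC 9A A1.
U+3042: 3-byte form → E3 81 82.
U+F080F: 4-byte form → F3 B0 A0 8F.
U+1002D: 4-byte form → F0 90 80 AD.
U+C00C3: 4-byte form → F3 80 83 83.
Concatenated (21 bytes): D8 A6 F1 AC 9A A1 E3 81 82 F3 B0 A0 8F F0 90 80 AD F3 80 83 83.

D8 A6 F1 AC 9A A1 E3 81 82 F3 B0 A0 8F F0 90 80 AD F3 80 83 83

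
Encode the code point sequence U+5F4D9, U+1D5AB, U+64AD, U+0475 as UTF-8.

U+5F4D9: 4-byte form → F1 9F 93 99.
U+1D5AB: 4-byte form → F0 9D 96 AB.
U+64AD: 3-byte form → E6 92 AD.
U+0475: 2-byte form → D1 B5.
Concatenated (13 bytes): F1 9F 93 99 F0 9D 96 AB E6 92 AD D1 B5.

F1 9F 93 99 F0 9D 96 AB E6 92 AD D1 B5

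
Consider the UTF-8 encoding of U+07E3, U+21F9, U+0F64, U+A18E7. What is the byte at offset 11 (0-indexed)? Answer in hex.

U+07E3 → 2-byte form DF A3 at offsets 0–1.
U+21F9 → 3-byte form E2 87 B9 at offsets 2–4.
U+0F64 → 3-byte form E0 BD A4 at offsets 5–7.
U+A18E7 → 4-byte form F2 A1 A3 A7 at offsets 8–11.
Offset 11 falls in char 4's range; it's byte 4 of F2 A1 A3 A7 = 0xA7.

0xA7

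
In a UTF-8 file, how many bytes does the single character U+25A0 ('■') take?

3

U+25A0 = 0x25A0. UTF-8 uses 1 byte below 0x80, 2 below 0x800, 3 below 0x10000, 4 up to 0x10FFFF. 0x25A0 is in U+0800–U+FFFF → 3 bytes.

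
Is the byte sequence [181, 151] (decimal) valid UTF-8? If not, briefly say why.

invalid (continuation byte with no leading byte)

Byte 0xB5 = 10110101 has the form 10xxxxxx — a continuation byte — but there is no preceding leading byte.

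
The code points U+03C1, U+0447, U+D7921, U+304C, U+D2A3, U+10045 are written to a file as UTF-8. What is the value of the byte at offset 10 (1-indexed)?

1-indexed offset 10 is 0-indexed offset 9.
U+03C1 → 2-byte form CF 81 at offsets 0–1.
U+0447 → 2-byte form D1 87 at offsets 2–3.
U+D7921 → 4-byte form F3 97 A4 A1 at offsets 4–7.
U+304C → 3-byte form E3 81 8C at offsets 8–10.
Offset 9 falls in char 4's range; it's byte 2 of E3 81 8C = 0x81.

0x81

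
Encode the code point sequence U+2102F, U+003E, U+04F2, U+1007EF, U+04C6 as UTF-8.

F0 A1 80 AF 3E D3 B2 F4 80 9F AF D3 86

U+2102F: 4-byte form → F0 A1 80 AF.
U+003E: 1-byte form → 3E.
U+04F2: 2-byte form → D3 B2.
U+1007EF: 4-byte form → F4 80 9F AF.
U+04C6: 2-byte form → D3 86.
Concatenated (13 bytes): F0 A1 80 AF 3E D3 B2 F4 80 9F AF D3 86.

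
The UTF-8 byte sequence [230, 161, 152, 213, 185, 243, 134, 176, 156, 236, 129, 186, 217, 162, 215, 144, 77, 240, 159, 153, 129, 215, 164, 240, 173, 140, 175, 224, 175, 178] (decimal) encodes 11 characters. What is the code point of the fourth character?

U+C07A

Offset 0: leading byte 0xE6 = 11100110 → 3-byte char #1 = E6 A1 98.
Offset 3: leading byte 0xD5 = 11010101 → 2-byte char #2 = D5 B9.
Offset 5: leading byte 0xF3 = 11110011 → 4-byte char #3 = F3 86 B0 9C.
Offset 9: leading byte 0xEC = 11101100 → 3-byte char #4 = EC 81 BA.
Leading byte 0xEC = 11101100 matches 1110xxxx → 3-byte sequence.
Byte 1: 0xEC = 11101100, payload 1100 (4 bits).
Byte 2: 0x81 = 10000001 (10xxxxxx ✓), payload 000001.
Byte 3: 0xBA = 10111010 (10xxxxxx ✓), payload 111010.
Concatenate: 1100000001111010 = 0xC07A (16 bits → U+C07A).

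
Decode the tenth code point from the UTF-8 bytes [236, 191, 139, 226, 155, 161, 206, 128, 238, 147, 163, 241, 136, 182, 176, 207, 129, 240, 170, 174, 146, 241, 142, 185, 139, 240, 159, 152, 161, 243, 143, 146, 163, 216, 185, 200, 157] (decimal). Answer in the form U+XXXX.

U+CF4A3

Offset 0: leading byte 0xEC = 11101100 → 3-byte char #1 = EC BF 8B.
Offset 3: leading byte 0xE2 = 11100010 → 3-byte char #2 = E2 9B A1.
Offset 6: leading byte 0xCE = 11001110 → 2-byte char #3 = CE 80.
Offset 8: leading byte 0xEE = 11101110 → 3-byte char #4 = EE 93 A3.
Offset 11: leading byte 0xF1 = 11110001 → 4-byte char #5 = F1 88 B6 B0.
Offset 15: leading byte 0xCF = 11001111 → 2-byte char #6 = CF 81.
Offset 17: leading byte 0xF0 = 11110000 → 4-byte char #7 = F0 AA AE 92.
Offset 21: leading byte 0xF1 = 11110001 → 4-byte char #8 = F1 8E B9 8B.
Offset 25: leading byte 0xF0 = 11110000 → 4-byte char #9 = F0 9F 98 A1.
Offset 29: leading byte 0xF3 = 11110011 → 4-byte char #10 = F3 8F 92 A3.
Leading byte 0xF3 = 11110011 matches 11110xxx → 4-byte sequence.
Byte 1: 0xF3 = 11110011, payload 011 (3 bits).
Byte 2: 0x8F = 10001111 (10xxxxxx ✓), payload 001111.
Byte 3: 0x92 = 10010010 (10xxxxxx ✓), payload 010010.
Byte 4: 0xA3 = 10100011 (10xxxxxx ✓), payload 100011.
Concatenate: 011001111010010100011 = 0xCF4A3 (21 bits → U+CF4A3).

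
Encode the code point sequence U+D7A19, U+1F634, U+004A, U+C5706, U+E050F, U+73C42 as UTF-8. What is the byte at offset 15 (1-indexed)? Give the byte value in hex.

0xA0

1-indexed offset 15 is 0-indexed offset 14.
U+D7A19 → 4-byte form F3 97 A8 99 at offsets 0–3.
U+1F634 → 4-byte form F0 9F 98 B4 at offsets 4–7.
U+004A → 1-byte form 4A at offsets 8–8.
U+C5706 → 4-byte form F3 85 9C 86 at offsets 9–12.
U+E050F → 4-byte form F3 A0 94 8F at offsets 13–16.
Offset 14 falls in char 5's range; it's byte 2 of F3 A0 94 8F = 0xA0.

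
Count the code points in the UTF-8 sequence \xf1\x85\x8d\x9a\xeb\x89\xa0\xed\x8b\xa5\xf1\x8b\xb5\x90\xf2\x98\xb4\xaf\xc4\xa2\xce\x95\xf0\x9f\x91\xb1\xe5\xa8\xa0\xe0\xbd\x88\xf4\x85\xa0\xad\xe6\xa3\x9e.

12

Byte at offset 0: 0xF1 = 11110001 → 4-byte char (#1). Advance 4.
Byte at offset 4: 0xEB = 11101011 → 3-byte char (#2). Advance 3.
Byte at offset 7: 0xED = 11101101 → 3-byte char (#3). Advance 3.
Byte at offset 10: 0xF1 = 11110001 → 4-byte char (#4). Advance 4.
Byte at offset 14: 0xF2 = 11110010 → 4-byte char (#5). Advance 4.
Byte at offset 18: 0xC4 = 11000100 → 2-byte char (#6). Advance 2.
Byte at offset 20: 0xCE = 11001110 → 2-byte char (#7). Advance 2.
Byte at offset 22: 0xF0 = 11110000 → 4-byte char (#8). Advance 4.
Byte at offset 26: 0xE5 = 11100101 → 3-byte char (#9). Advance 3.
Byte at offset 29: 0xE0 = 11100000 → 3-byte char (#10). Advance 3.
Byte at offset 32: 0xF4 = 11110100 → 4-byte char (#11). Advance 4.
Byte at offset 36: 0xE6 = 11100110 → 3-byte char (#12). Advance 3.
Reached end at offset 39 after 12 code points.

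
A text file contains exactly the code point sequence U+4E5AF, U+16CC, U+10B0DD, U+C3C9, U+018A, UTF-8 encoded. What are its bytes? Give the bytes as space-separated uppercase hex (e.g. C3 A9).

F1 8E 96 AF E1 9B 8C F4 8B 83 9D EC 8F 89 C6 8A

U+4E5AF: 4-byte form → F1 8E 96 AF.
U+16CC: 3-byte form → E1 9B 8C.
U+10B0DD: 4-byte form → F4 8B 83 9D.
U+C3C9: 3-byte form → EC 8F 89.
U+018A: 2-byte form → C6 8A.
Concatenated (16 bytes): F1 8E 96 AF E1 9B 8C F4 8B 83 9D EC 8F 89 C6 8A.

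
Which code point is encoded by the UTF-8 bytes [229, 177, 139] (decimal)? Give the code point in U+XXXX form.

Leading byte 0xE5 = 11100101 matches 1110xxxx → 3-byte sequence.
Byte 1: 0xE5 = 11100101, payload 0101 (4 bits).
Byte 2: 0xB1 = 10110001 (10xxxxxx ✓), payload 110001.
Byte 3: 0x8B = 10001011 (10xxxxxx ✓), payload 001011.
Concatenate: 0101110001001011 = 0x5C4B (16 bits → U+5C4B).

U+5C4B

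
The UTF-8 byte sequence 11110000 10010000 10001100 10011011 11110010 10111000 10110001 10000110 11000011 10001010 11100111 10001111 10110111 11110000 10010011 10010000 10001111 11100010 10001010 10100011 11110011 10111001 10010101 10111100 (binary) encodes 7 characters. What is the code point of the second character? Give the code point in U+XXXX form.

U+B8C46

Offset 0: leading byte 0xF0 = 11110000 → 4-byte char #1 = F0 90 8C 9B.
Offset 4: leading byte 0xF2 = 11110010 → 4-byte char #2 = F2 B8 B1 86.
Leading byte 0xF2 = 11110010 matches 11110xxx → 4-byte sequence.
Byte 1: 0xF2 = 11110010, payload 010 (3 bits).
Byte 2: 0xB8 = 10111000 (10xxxxxx ✓), payload 111000.
Byte 3: 0xB1 = 10110001 (10xxxxxx ✓), payload 110001.
Byte 4: 0x86 = 10000110 (10xxxxxx ✓), payload 000110.
Concatenate: 010111000110001000110 = 0xB8C46 (21 bits → U+B8C46).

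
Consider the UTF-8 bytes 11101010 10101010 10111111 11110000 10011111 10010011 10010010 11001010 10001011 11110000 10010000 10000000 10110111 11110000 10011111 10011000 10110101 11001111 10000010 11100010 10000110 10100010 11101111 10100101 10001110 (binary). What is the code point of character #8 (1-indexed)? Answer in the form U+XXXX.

Offset 0: leading byte 0xEA = 11101010 → 3-byte char #1 = EA AA BF.
Offset 3: leading byte 0xF0 = 11110000 → 4-byte char #2 = F0 9F 93 92.
Offset 7: leading byte 0xCA = 11001010 → 2-byte char #3 = CA 8B.
Offset 9: leading byte 0xF0 = 11110000 → 4-byte char #4 = F0 90 80 B7.
Offset 13: leading byte 0xF0 = 11110000 → 4-byte char #5 = F0 9F 98 B5.
Offset 17: leading byte 0xCF = 11001111 → 2-byte char #6 = CF 82.
Offset 19: leading byte 0xE2 = 11100010 → 3-byte char #7 = E2 86 A2.
Offset 22: leading byte 0xEF = 11101111 → 3-byte char #8 = EF A5 8E.
Leading byte 0xEF = 11101111 matches 1110xxxx → 3-byte sequence.
Byte 1: 0xEF = 11101111, payload 1111 (4 bits).
Byte 2: 0xA5 = 10100101 (10xxxxxx ✓), payload 100101.
Byte 3: 0x8E = 10001110 (10xxxxxx ✓), payload 001110.
Concatenate: 1111100101001110 = 0xF94E (16 bits → U+F94E).

U+F94E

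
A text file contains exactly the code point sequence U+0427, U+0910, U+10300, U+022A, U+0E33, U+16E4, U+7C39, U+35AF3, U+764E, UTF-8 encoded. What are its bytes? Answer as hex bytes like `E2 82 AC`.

D0 A7 E0 A4 90 F0 90 8C 80 C8 AA E0 B8 B3 E1 9B A4 E7 B0 B9 F0 B5 AB B3 E7 99 8E

U+0427: 2-byte form → D0 A7.
U+0910: 3-byte form → E0 A4 90.
U+10300: 4-byte form → F0 90 8C 80.
U+022A: 2-byte form → C8 AA.
U+0E33: 3-byte form → E0 B8 B3.
U+16E4: 3-byte form → E1 9B A4.
U+7C39: 3-byte form → E7 B0 B9.
U+35AF3: 4-byte form → F0 B5 AB B3.
U+764E: 3-byte form → E7 99 8E.
Concatenated (27 bytes): D0 A7 E0 A4 90 F0 90 8C 80 C8 AA E0 B8 B3 E1 9B A4 E7 B0 B9 F0 B5 AB B3 E7 99 8E.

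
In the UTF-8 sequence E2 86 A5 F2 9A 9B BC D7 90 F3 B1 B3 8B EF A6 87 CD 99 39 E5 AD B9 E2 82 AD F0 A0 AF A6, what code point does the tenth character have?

Offset 0: leading byte 0xE2 = 11100010 → 3-byte char #1 = E2 86 A5.
Offset 3: leading byte 0xF2 = 11110010 → 4-byte char #2 = F2 9A 9B BC.
Offset 7: leading byte 0xD7 = 11010111 → 2-byte char #3 = D7 90.
Offset 9: leading byte 0xF3 = 11110011 → 4-byte char #4 = F3 B1 B3 8B.
Offset 13: leading byte 0xEF = 11101111 → 3-byte char #5 = EF A6 87.
Offset 16: leading byte 0xCD = 11001101 → 2-byte char #6 = CD 99.
Offset 18: leading byte 0x39 = 00111001 → 1-byte char #7 = 39.
Offset 19: leading byte 0xE5 = 11100101 → 3-byte char #8 = E5 AD B9.
Offset 22: leading byte 0xE2 = 11100010 → 3-byte char #9 = E2 82 AD.
Offset 25: leading byte 0xF0 = 11110000 → 4-byte char #10 = F0 A0 AF A6.
Leading byte 0xF0 = 11110000 matches 11110xxx → 4-byte sequence.
Byte 1: 0xF0 = 11110000, payload 000 (3 bits).
Byte 2: 0xA0 = 10100000 (10xxxxxx ✓), payload 100000.
Byte 3: 0xAF = 10101111 (10xxxxxx ✓), payload 101111.
Byte 4: 0xA6 = 10100110 (10xxxxxx ✓), payload 100110.
Concatenate: 000100000101111100110 = 0x20BE6 (21 bits → U+20BE6).

U+20BE6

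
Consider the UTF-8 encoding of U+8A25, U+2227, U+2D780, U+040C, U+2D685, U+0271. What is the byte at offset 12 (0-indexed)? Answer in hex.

U+8A25 → 3-byte form E8 A8 A5 at offsets 0–2.
U+2227 → 3-byte form E2 88 A7 at offsets 3–5.
U+2D780 → 4-byte form F0 AD 9E 80 at offsets 6–9.
U+040C → 2-byte form D0 8C at offsets 10–11.
U+2D685 → 4-byte form F0 AD 9A 85 at offsets 12–15.
Offset 12 falls in char 5's range; it's byte 1 of F0 AD 9A 85 = 0xF0.

0xF0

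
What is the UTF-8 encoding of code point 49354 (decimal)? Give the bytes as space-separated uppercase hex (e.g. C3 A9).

U+C0CA = 0xC0CA = 49354 decimal. In range U+0800–U+FFFF → 3-byte form: 1110xxxx 10xxxxxx 10xxxxxx.
Binary (16 bits): 1100000011001010.
Split 4+6+6: 1100 | 000011 | 001010.
Byte 1: 11101100 = 0xEC.
Byte 2: 10000011 = 0x83.
Byte 3: 10001010 = 0x8A.

EC 83 8A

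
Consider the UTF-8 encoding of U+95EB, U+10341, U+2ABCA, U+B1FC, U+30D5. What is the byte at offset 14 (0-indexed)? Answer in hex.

U+95EB → 3-byte form E9 97 AB at offsets 0–2.
U+10341 → 4-byte form F0 90 8D 81 at offsets 3–6.
U+2ABCA → 4-byte form F0 AA AF 8A at offsets 7–10.
U+B1FC → 3-byte form EB 87 BC at offsets 11–13.
U+30D5 → 3-byte form E3 83 95 at offsets 14–16.
Offset 14 falls in char 5's range; it's byte 1 of E3 83 95 = 0xE3.

0xE3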